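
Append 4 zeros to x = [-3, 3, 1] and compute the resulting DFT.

Original 3-point DFT: [1, -5.0000-1.7321i, -5.0000+1.7321i]
Zero-padded 7-point DFT provides frequency interpolation.

DFT_7([x, 0, ...]) = [1, -1.3521-3.3204i, -4.5685-2.4909i, -5.0794-0.5198i, -5.0794+0.5198i, -4.5685+2.4909i, -1.3521+3.3204i]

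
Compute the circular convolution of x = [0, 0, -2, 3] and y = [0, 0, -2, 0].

(x ⊛ y)[n] = Σ(m=0 to 3) x[m] · y[(n-m) mod 4]

Computing each output sample:
(x ⊛ y)[0] = 4
(x ⊛ y)[1] = -6
(x ⊛ y)[2] = 0
(x ⊛ y)[3] = 0

x ⊛ y = [4, -6, 0, 0]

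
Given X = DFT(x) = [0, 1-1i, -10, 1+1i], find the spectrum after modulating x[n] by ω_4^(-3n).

Modulation property: DFT(ω_4^(-3n)·x[n]) = X[(k-3) mod 4], so circularly shift X by 3 positions.

X[k-3] = [1-1i, -10, 1+1i, 0]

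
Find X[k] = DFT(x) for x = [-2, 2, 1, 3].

X[k] = Σ(n=0 to 3) x[n] · ω_4^(nk)
where ω_4 = e^(-2πi/4)

Computing each X[k]:
X[0] = 4
X[1] = -3+1i
X[2] = -6
X[3] = -3-1i

X = [4, -3+1i, -6, -3-1i]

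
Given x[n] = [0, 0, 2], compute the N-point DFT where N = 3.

X[k] = Σ(n=0 to 2) x[n] · ω_3^(nk)
where ω_3 = e^(-2πi/3)

Computing each X[k]:
X[0] = 2
X[1] = -1.0000+1.7321i
X[2] = -1.0000-1.7321i

X = [2, -1.0000+1.7321i, -1.0000-1.7321i]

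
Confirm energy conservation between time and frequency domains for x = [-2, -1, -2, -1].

Time domain:
Σ|x[n]|² = |-2|² + |-1|² + |-2|² + |-1|² = 10.0000

Frequency domain:
(1/4)Σ|X[k]|² = (1/4)(|-6|² + |0|² + |-2|² + |0|²) = (1/4)·40.0000 = 10.0000

Both sides agree, confirming Parseval's theorem.

Σ|x[n]|² = (1/N)Σ|X[k]|² = 10.0000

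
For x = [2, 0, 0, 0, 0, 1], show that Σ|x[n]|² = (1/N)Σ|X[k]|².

Time domain:
Σ|x[n]|² = |2|² + |0|² + |0|² + |0|² + |0|² + |1|² = 5.0000

Frequency domain:
(1/6)Σ|X[k]|² = (1/6)(|3|² + |2.5000+0.8660i|² + |1.5000+0.8660i|² + |1|² + |1.5000-0.8660i|² + |2.5000-0.8660i|²) = (1/6)·30.0000 = 5.0000

Both sides agree, confirming Parseval's theorem.

Σ|x[n]|² = (1/N)Σ|X[k]|² = 5.0000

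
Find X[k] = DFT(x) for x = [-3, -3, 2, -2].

X[k] = Σ(n=0 to 3) x[n] · ω_4^(nk)
where ω_4 = e^(-2πi/4)

Computing each X[k]:
X[0] = -6
X[1] = -5+1i
X[2] = 4
X[3] = -5-1i

X = [-6, -5+1i, 4, -5-1i]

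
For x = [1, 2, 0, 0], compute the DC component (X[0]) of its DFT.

X[0] = Σ(n=0 to 3) x[n] · ω_4^0 = Σ x[n]
= (1) + (2) + (0) + (0)

X[0] = 3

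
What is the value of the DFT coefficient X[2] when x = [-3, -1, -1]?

X[2] = Σ(n=0 to 2) x[n] · ω_3^(2n) where ω_3 = e^(-2πi/3)
= (-3)·ω_3^0 + (-1)·ω_3^2 + (-1)·ω_3^4

X[2] = -2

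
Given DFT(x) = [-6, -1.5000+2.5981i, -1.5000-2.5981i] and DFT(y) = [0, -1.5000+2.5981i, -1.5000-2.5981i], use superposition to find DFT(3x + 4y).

By linearity: DFT(3x + 4y) = 3·DFT(x) + 4·DFT(y)
= 3·[-6, -1.5000+2.5981i, -1.5000-2.5981i] + 4·[0, -1.5000+2.5981i, -1.5000-2.5981i]

Computing element-wise:
Z[0] = 3·(-6) + 4·(0) = -18
Z[1] = 3·(-1.5000+2.5981i) + 4·(-1.5000+2.5981i) = -10.5000+18.1867i
Z[2] = 3·(-1.5000-2.5981i) + 4·(-1.5000-2.5981i) = -10.5000-18.1867i

DFT(3x + 4y) = 3·X + 4·Y = [-18, -10.5000+18.1867i, -10.5000-18.1867i]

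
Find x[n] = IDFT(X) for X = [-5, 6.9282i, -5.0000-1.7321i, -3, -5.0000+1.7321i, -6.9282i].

x[n] = (1/6) Σ(k=0 to 5) X[k] · e^(2πikn/6)

Computing each x[n]:
x[0] = -3
x[1] = -1
x[2] = -3
x[3] = -2
x[4] = 2
x[5] = 2

x = [-3, -1, -3, -2, 2, 2]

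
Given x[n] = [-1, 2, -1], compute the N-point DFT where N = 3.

X[k] = Σ(n=0 to 2) x[n] · ω_3^(nk)
where ω_3 = e^(-2πi/3)

Computing each X[k]:
X[0] = 0
X[1] = -1.5000-2.5981i
X[2] = -1.5000+2.5981i

X = [0, -1.5000-2.5981i, -1.5000+2.5981i]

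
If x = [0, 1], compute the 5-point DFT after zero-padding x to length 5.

Original 2-point DFT: [1, -1]
Zero-padded 5-point DFT provides frequency interpolation.

DFT_5([x, 0, ...]) = [1, 0.3090-0.9511i, -0.8090-0.5878i, -0.8090+0.5878i, 0.3090+0.9511i]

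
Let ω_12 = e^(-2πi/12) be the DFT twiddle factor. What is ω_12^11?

ω_12^11 = e^(-2πi·11/12)
= cos(-2π·11/12) + i·sin(-2π·11/12)
= cos(-22π/12) + i·sin(-22π/12)

ω_12^11 = cos(-22π/12) + i·sin(-22π/12) = 0.8660+0.5000i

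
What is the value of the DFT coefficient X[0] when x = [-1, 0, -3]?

X[0] = Σ(n=0 to 2) x[n] · ω_3^0 = Σ x[n]
= (-1) + (0) + (-3)

X[0] = -4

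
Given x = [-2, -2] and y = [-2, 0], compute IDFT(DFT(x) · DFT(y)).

(x ⊛ y)[n] = Σ(m=0 to 1) x[m] · y[(n-m) mod 2]

Computing each output sample:
(x ⊛ y)[0] = 4
(x ⊛ y)[1] = 4

x ⊛ y = [4, 4]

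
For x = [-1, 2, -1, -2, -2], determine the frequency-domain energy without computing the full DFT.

Parseval: Σ|x[n]|² = (1/N)Σ|X[k]|², so Σ|X[k]|² = N·Σ|x[n]|² = 5·14.0000

Σ|X[k]|² = N·Σ|x[n]|² = 5·14.0000 = 70.0000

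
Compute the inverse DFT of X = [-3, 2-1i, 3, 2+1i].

x[n] = (1/4) Σ(k=0 to 3) X[k] · e^(2πikn/4)

Computing each x[n]:
x[0] = 1
x[1] = -1
x[2] = -1
x[3] = -2

x = [1, -1, -1, -2]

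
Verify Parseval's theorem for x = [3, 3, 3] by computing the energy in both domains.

Time domain:
Σ|x[n]|² = |3|² + |3|² + |3|² = 27.0000

Frequency domain:
(1/3)Σ|X[k]|² = (1/3)(|9|² + |0|² + |0|²) = (1/3)·81.0000 = 27.0000

Both sides agree, confirming Parseval's theorem.

Σ|x[n]|² = (1/N)Σ|X[k]|² = 27.0000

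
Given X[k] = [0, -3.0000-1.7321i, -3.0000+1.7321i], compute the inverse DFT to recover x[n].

x[n] = (1/3) Σ(k=0 to 2) X[k] · e^(2πikn/3)

Computing each x[n]:
x[0] = -2
x[1] = 2
x[2] = 0

x = [-2, 2, 0]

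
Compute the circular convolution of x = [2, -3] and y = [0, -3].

(x ⊛ y)[n] = Σ(m=0 to 1) x[m] · y[(n-m) mod 2]

Computing each output sample:
(x ⊛ y)[0] = 9
(x ⊛ y)[1] = -6

x ⊛ y = [9, -6]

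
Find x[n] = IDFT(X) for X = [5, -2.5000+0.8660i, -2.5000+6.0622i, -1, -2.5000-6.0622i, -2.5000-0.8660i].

x[n] = (1/6) Σ(k=0 to 5) X[k] · e^(2πikn/6)

Computing each x[n]:
x[0] = -1
x[1] = -1
x[2] = 3
x[3] = 1
x[4] = 0
x[5] = 3

x = [-1, -1, 3, 1, 0, 3]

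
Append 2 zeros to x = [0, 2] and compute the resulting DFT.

Original 2-point DFT: [2, -2]
Zero-padded 4-point DFT provides frequency interpolation.

DFT_4([x, 0, ...]) = [2, -2i, -2, 2i]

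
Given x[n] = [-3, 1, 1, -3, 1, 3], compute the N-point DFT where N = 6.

X[k] = Σ(n=0 to 5) x[n] · ω_6^(nk)
where ω_6 = e^(-2πi/6)

Computing each X[k]:
X[0] = 0
X[1] = 1.0000+1.7321i
X[2] = -9.0000+1.7321i
X[3] = -2
X[4] = -9.0000-1.7321i
X[5] = 1.0000-1.7321i

X = [0, 1.0000+1.7321i, -9.0000+1.7321i, -2, -9.0000-1.7321i, 1.0000-1.7321i]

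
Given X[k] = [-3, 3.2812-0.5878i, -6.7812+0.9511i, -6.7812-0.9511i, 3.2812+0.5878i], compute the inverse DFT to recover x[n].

x[n] = (1/5) Σ(k=0 to 4) X[k] · e^(2πikn/5)

Computing each x[n]:
x[0] = -2
x[1] = 2
x[2] = -2
x[3] = -3
x[4] = 2

x = [-2, 2, -2, -3, 2]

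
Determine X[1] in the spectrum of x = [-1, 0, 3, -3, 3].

X[1] = Σ(n=0 to 4) x[n] · ω_5^(1n) where ω_5 = e^(-2πi/5)
= (-1)·ω_5^0 + (0)·ω_5^1 + (3)·ω_5^2 + (-3)·ω_5^3 + (3)·ω_5^4

X[1] = -0.0729-0.6735i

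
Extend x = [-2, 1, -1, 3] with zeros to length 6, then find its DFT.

Original 4-point DFT: [1, -1+2i, -7, -1-2i]
Zero-padded 6-point DFT provides frequency interpolation.

DFT_6([x, 0, ...]) = [1, -4, 1.0000-1.7321i, -7, 1.0000+1.7321i, -4]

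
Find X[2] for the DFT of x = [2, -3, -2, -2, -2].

X[2] = Σ(n=0 to 4) x[n] · ω_5^(2n) where ω_5 = e^(-2πi/5)
= (2)·ω_5^0 + (-3)·ω_5^2 + (-2)·ω_5^4 + (-2)·ω_5^6 + (-2)·ω_5^8

X[2] = 4.8090+0.5878i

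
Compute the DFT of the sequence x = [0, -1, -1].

X[k] = Σ(n=0 to 2) x[n] · ω_3^(nk)
where ω_3 = e^(-2πi/3)

Computing each X[k]:
X[0] = -2
X[1] = 1
X[2] = 1

X = [-2, 1, 1]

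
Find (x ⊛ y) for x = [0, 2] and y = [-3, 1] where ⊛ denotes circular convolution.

(x ⊛ y)[n] = Σ(m=0 to 1) x[m] · y[(n-m) mod 2]

Computing each output sample:
(x ⊛ y)[0] = 2
(x ⊛ y)[1] = -6

x ⊛ y = [2, -6]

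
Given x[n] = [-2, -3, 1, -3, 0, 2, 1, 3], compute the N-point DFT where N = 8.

X[k] = Σ(n=0 to 7) x[n] · ω_8^(nk)
where ω_8 = e^(-2πi/8)

Computing each X[k]:
X[0] = -1
X[1] = -1.2929+7.7782i
X[2] = -4+1i
X[3] = -2.7071+7.7782i
X[4] = 1
X[5] = -2.7071-7.7782i
X[6] = -4-1i
X[7] = -1.2929-7.7782i

X = [-1, -1.2929+7.7782i, -4+1i, -2.7071+7.7782i, 1, -2.7071-7.7782i, -4-1i, -1.2929-7.7782i]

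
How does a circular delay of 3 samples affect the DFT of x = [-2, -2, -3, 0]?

Time shift by 3: X_shifted[k] = ω_4^(3k) · X[k]
Shifted x = [-2, -3, 0, -2]

DFT(x[n-3]) = [-7, -2+1i, 3, -2-1i]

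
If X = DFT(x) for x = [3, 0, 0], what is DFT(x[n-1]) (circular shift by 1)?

Time shift by 1: X_shifted[k] = ω_3^(1k) · X[k]
Shifted x = [0, 3, 0]

DFT(x[n-1]) = [3, -1.5000-2.5981i, -1.5000+2.5981i]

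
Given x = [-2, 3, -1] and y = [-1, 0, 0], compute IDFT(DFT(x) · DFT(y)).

(x ⊛ y)[n] = Σ(m=0 to 2) x[m] · y[(n-m) mod 3]

Computing each output sample:
(x ⊛ y)[0] = 2
(x ⊛ y)[1] = -3
(x ⊛ y)[2] = 1

x ⊛ y = [2, -3, 1]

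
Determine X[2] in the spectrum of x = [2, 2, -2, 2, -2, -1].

X[2] = Σ(n=0 to 5) x[n] · ω_6^(2n) where ω_6 = e^(-2πi/6)
= (2)·ω_6^0 + (2)·ω_6^2 + (-2)·ω_6^4 + (2)·ω_6^6 + (-2)·ω_6^8 + (-1)·ω_6^10

X[2] = 5.5000-2.5981i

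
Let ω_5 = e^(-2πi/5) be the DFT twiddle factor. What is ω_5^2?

ω_5^2 = e^(-2πi·2/5)
= cos(-2π·2/5) + i·sin(-2π·2/5)
= cos(-4π/5) + i·sin(-4π/5)

ω_5^2 = cos(-4π/5) + i·sin(-4π/5) = -0.8090-0.5878i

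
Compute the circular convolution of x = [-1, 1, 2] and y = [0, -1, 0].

(x ⊛ y)[n] = Σ(m=0 to 2) x[m] · y[(n-m) mod 3]

Computing each output sample:
(x ⊛ y)[0] = -2
(x ⊛ y)[1] = 1
(x ⊛ y)[2] = -1

x ⊛ y = [-2, 1, -1]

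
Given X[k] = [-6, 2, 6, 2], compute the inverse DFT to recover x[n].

x[n] = (1/4) Σ(k=0 to 3) X[k] · e^(2πikn/4)

Computing each x[n]:
x[0] = 1
x[1] = -3
x[2] = -1
x[3] = -3

x = [1, -3, -1, -3]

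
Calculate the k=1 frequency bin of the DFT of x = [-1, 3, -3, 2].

X[1] = Σ(n=0 to 3) x[n] · ω_4^(1n) where ω_4 = e^(-2πi/4)
= (-1)·ω_4^0 + (3)·ω_4^1 + (-3)·ω_4^2 + (2)·ω_4^3

X[1] = 2-1i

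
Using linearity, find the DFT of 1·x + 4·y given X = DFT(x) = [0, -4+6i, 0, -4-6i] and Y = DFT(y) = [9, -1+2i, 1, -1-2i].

By linearity: DFT(1x + 4y) = 1·DFT(x) + 4·DFT(y)
= 1·[0, -4+6i, 0, -4-6i] + 4·[9, -1+2i, 1, -1-2i]

Computing element-wise:
Z[0] = 1·(0) + 4·(9) = 36
Z[1] = 1·(-4+6i) + 4·(-1+2i) = -8+14i
Z[2] = 1·(0) + 4·(1) = 4
Z[3] = 1·(-4-6i) + 4·(-1-2i) = -8-14i

DFT(1x + 4y) = 1·X + 4·Y = [36, -8+14i, 4, -8-14i]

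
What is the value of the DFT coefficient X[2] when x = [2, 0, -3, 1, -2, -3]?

X[2] = Σ(n=0 to 5) x[n] · ω_6^(2n) where ω_6 = e^(-2πi/6)
= (2)·ω_6^0 + (0)·ω_6^2 + (-3)·ω_6^4 + (1)·ω_6^6 + (-2)·ω_6^8 + (-3)·ω_6^10

X[2] = 7.0000-3.4641i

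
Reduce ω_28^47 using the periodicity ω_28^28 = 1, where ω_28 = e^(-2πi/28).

Since ω_28^28 = 1, powers reduce modulo 28.
47 mod 28 = 19
So ω_28^47 = ω_28^19 = e^(-2πi·19/28)

ω_28^47 = ω_28^19 = -0.4339+0.9010i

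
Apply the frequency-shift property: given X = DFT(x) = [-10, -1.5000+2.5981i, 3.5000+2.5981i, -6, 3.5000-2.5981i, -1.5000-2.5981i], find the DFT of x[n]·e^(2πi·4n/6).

Modulation property: DFT(ω_6^(-4n)·x[n]) = X[(k-4) mod 6], so circularly shift X by 4 positions.

X[k-4] = [3.5000+2.5981i, -6, 3.5000-2.5981i, -1.5000-2.5981i, -10, -1.5000+2.5981i]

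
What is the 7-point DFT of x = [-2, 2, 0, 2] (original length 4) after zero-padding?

Original 4-point DFT: [2, -2, -6, -2]
Zero-padded 7-point DFT provides frequency interpolation.

DFT_7([x, 0, ...]) = [2, -2.5550-2.4314i, -1.1981-0.3862i, -4.2470-2.8176i, -4.2470+2.8176i, -1.1981+0.3862i, -2.5550+2.4314i]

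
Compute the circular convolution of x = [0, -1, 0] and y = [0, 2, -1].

(x ⊛ y)[n] = Σ(m=0 to 2) x[m] · y[(n-m) mod 3]

Computing each output sample:
(x ⊛ y)[0] = 1
(x ⊛ y)[1] = 0
(x ⊛ y)[2] = -2

x ⊛ y = [1, 0, -2]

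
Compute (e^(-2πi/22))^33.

Since ω_22^22 = 1, powers reduce modulo 22.
33 mod 22 = 11
So ω_22^33 = ω_22^11 = e^(-2πi·11/22)

ω_22^33 = ω_22^11 = -1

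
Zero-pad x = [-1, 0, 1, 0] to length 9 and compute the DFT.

Original 4-point DFT: [0, -2, 0, -2]
Zero-padded 9-point DFT provides frequency interpolation.

DFT_9([x, 0, ...]) = [0, -0.8264-0.9848i, -1.9397-0.3420i, -1.5000+0.8660i, -0.2340+0.6428i, -0.2340-0.6428i, -1.5000-0.8660i, -1.9397+0.3420i, -0.8264+0.9848i]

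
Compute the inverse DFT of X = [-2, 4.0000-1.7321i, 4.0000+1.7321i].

x[n] = (1/3) Σ(k=0 to 2) X[k] · e^(2πikn/3)

Computing each x[n]:
x[0] = 2
x[1] = -1
x[2] = -3

x = [2, -1, -3]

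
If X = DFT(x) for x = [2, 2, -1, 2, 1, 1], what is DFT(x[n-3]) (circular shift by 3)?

Time shift by 3: X_shifted[k] = ω_6^(3k) · X[k]
Shifted x = [2, 1, 1, 2, 2, -1]

DFT(x[n-3]) = [7, -1.5000-0.8660i, 2.5000-2.5981i, 3, 2.5000+2.5981i, -1.5000+0.8660i]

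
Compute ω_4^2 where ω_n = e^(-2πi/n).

ω_4^2 = e^(-2πi·2/4)
= cos(-2π·2/4) + i·sin(-2π·2/4)
= cos(-4π/4) + i·sin(-4π/4)

ω_4^2 = cos(-4π/4) + i·sin(-4π/4) = -1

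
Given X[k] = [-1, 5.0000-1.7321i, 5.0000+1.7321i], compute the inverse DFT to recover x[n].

x[n] = (1/3) Σ(k=0 to 2) X[k] · e^(2πikn/3)

Computing each x[n]:
x[0] = 3
x[1] = -1
x[2] = -3

x = [3, -1, -3]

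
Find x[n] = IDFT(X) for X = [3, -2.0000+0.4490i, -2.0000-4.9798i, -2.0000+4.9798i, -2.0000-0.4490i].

x[n] = (1/5) Σ(k=0 to 4) X[k] · e^(2πikn/5)

Computing each x[n]:
x[0] = -1
x[1] = 2
x[2] = -1
x[3] = 3
x[4] = 0

x = [-1, 2, -1, 3, 0]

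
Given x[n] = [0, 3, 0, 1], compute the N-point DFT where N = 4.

X[k] = Σ(n=0 to 3) x[n] · ω_4^(nk)
where ω_4 = e^(-2πi/4)

Computing each X[k]:
X[0] = 4
X[1] = -2i
X[2] = -4
X[3] = 2i

X = [4, -2i, -4, 2i]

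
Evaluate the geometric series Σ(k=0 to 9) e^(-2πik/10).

Sum of all nth roots of unity equals 0 for n > 1 (geometric series with r ≠ 1).

0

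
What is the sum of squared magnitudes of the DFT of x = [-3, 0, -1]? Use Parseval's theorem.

Parseval: Σ|x[n]|² = (1/N)Σ|X[k]|², so Σ|X[k]|² = N·Σ|x[n]|² = 3·10.0000

Σ|X[k]|² = N·Σ|x[n]|² = 3·10.0000 = 30.0000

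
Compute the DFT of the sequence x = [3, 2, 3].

X[k] = Σ(n=0 to 2) x[n] · ω_3^(nk)
where ω_3 = e^(-2πi/3)

Computing each X[k]:
X[0] = 8
X[1] = 0.5000+0.8660i
X[2] = 0.5000-0.8660i

X = [8, 0.5000+0.8660i, 0.5000-0.8660i]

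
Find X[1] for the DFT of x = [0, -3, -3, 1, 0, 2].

X[1] = Σ(n=0 to 5) x[n] · ω_6^(1n) where ω_6 = e^(-2πi/6)
= (0)·ω_6^0 + (-3)·ω_6^1 + (-3)·ω_6^2 + (1)·ω_6^3 + (0)·ω_6^4 + (2)·ω_6^5

X[1] = 6.9282i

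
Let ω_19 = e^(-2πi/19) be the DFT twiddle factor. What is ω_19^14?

ω_19^14 = e^(-2πi·14/19)
= cos(-2π·14/19) + i·sin(-2π·14/19)
= cos(-28π/19) + i·sin(-28π/19)

ω_19^14 = cos(-28π/19) + i·sin(-28π/19) = -0.0826+0.9966i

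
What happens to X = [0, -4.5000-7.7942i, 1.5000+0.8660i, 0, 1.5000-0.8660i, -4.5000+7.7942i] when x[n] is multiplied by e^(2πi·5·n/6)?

Modulation property: DFT(ω_6^(-5n)·x[n]) = X[(k-5) mod 6], so circularly shift X by 5 positions.

X[k-5] = [-4.5000-7.7942i, 1.5000+0.8660i, 0, 1.5000-0.8660i, -4.5000+7.7942i, 0]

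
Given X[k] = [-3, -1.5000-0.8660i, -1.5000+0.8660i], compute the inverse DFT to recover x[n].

x[n] = (1/3) Σ(k=0 to 2) X[k] · e^(2πikn/3)

Computing each x[n]:
x[0] = -2
x[1] = 0
x[2] = -1

x = [-2, 0, -1]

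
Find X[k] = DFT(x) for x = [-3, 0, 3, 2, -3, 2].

X[k] = Σ(n=0 to 5) x[n] · ω_6^(nk)
where ω_6 = e^(-2πi/6)

Computing each X[k]:
X[0] = 1
X[1] = -4.0000-3.4641i
X[2] = -2.0000+6.9282i
X[3] = -7
X[4] = -2.0000-6.9282i
X[5] = -4.0000+3.4641i

X = [1, -4.0000-3.4641i, -2.0000+6.9282i, -7, -2.0000-6.9282i, -4.0000+3.4641i]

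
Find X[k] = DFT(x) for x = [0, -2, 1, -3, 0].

X[k] = Σ(n=0 to 4) x[n] · ω_5^(nk)
where ω_5 = e^(-2πi/5)

Computing each X[k]:
X[0] = -4
X[1] = 1.0000-0.4490i
X[2] = 1.0000+4.9798i
X[3] = 1.0000-4.9798i
X[4] = 1.0000+0.4490i

X = [-4, 1.0000-0.4490i, 1.0000+4.9798i, 1.0000-4.9798i, 1.0000+0.4490i]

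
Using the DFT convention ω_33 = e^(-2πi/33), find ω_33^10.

ω_33^10 = e^(-2πi·10/33)
= cos(-2π·10/33) + i·sin(-2π·10/33)
= cos(-20π/33) + i·sin(-20π/33)

ω_33^10 = cos(-20π/33) + i·sin(-20π/33) = -0.3271-0.9450i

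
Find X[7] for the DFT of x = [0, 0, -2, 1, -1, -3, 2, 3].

X[7] = Σ(n=0 to 7) x[n] · ω_8^(7n) where ω_8 = e^(-2πi/8)
= (0)·ω_8^0 + (0)·ω_8^7 + (-2)·ω_8^14 + (1)·ω_8^21 + (-1)·ω_8^28 + (-3)·ω_8^35 + (2)·ω_8^42 + (3)·ω_8^49

X[7] = 4.5355-3.2929i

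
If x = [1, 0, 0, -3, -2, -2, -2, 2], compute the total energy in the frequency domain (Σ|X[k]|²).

Parseval: Σ|x[n]|² = (1/N)Σ|X[k]|², so Σ|X[k]|² = N·Σ|x[n]|² = 8·26.0000

Σ|X[k]|² = N·Σ|x[n]|² = 8·26.0000 = 208.0000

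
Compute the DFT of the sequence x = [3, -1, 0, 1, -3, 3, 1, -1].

X[k] = Σ(n=0 to 7) x[n] · ω_8^(nk)
where ω_8 = e^(-2πi/8)

Computing each X[k]:
X[0] = 3
X[1] = 1.7574+2.4142i
X[2] = -1-2i
X[3] = 10.2426+0.4142i
X[4] = -1
X[5] = 10.2426-0.4142i
X[6] = -1+2i
X[7] = 1.7574-2.4142i

X = [3, 1.7574+2.4142i, -1-2i, 10.2426+0.4142i, -1, 10.2426-0.4142i, -1+2i, 1.7574-2.4142i]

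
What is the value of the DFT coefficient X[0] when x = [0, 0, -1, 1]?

X[0] = Σ(n=0 to 3) x[n] · ω_4^0 = Σ x[n]
= (0) + (0) + (-1) + (1)

X[0] = 0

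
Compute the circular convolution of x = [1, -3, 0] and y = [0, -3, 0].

(x ⊛ y)[n] = Σ(m=0 to 2) x[m] · y[(n-m) mod 3]

Computing each output sample:
(x ⊛ y)[0] = 0
(x ⊛ y)[1] = -3
(x ⊛ y)[2] = 9

x ⊛ y = [0, -3, 9]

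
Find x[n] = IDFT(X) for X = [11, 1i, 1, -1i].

x[n] = (1/4) Σ(k=0 to 3) X[k] · e^(2πikn/4)

Computing each x[n]:
x[0] = 3
x[1] = 2
x[2] = 3
x[3] = 3

x = [3, 2, 3, 3]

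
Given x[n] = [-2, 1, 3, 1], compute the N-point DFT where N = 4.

X[k] = Σ(n=0 to 3) x[n] · ω_4^(nk)
where ω_4 = e^(-2πi/4)

Computing each X[k]:
X[0] = 3
X[1] = -5
X[2] = -1
X[3] = -5

X = [3, -5, -1, -5]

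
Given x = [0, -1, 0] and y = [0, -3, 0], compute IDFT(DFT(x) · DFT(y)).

(x ⊛ y)[n] = Σ(m=0 to 2) x[m] · y[(n-m) mod 3]

Computing each output sample:
(x ⊛ y)[0] = 0
(x ⊛ y)[1] = 0
(x ⊛ y)[2] = 3

x ⊛ y = [0, 0, 3]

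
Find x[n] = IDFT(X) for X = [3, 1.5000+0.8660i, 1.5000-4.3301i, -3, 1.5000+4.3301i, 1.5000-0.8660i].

x[n] = (1/6) Σ(k=0 to 5) X[k] · e^(2πikn/6)

Computing each x[n]:
x[0] = 1
x[1] = 2
x[2] = -2
x[3] = 1
x[4] = 1
x[5] = 0

x = [1, 2, -2, 1, 1, 0]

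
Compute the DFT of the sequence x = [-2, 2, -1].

X[k] = Σ(n=0 to 2) x[n] · ω_3^(nk)
where ω_3 = e^(-2πi/3)

Computing each X[k]:
X[0] = -1
X[1] = -2.5000-2.5981i
X[2] = -2.5000+2.5981i

X = [-1, -2.5000-2.5981i, -2.5000+2.5981i]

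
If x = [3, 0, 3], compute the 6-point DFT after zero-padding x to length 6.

Original 3-point DFT: [6, 1.5000+2.5981i, 1.5000-2.5981i]
Zero-padded 6-point DFT provides frequency interpolation.

DFT_6([x, 0, ...]) = [6, 1.5000-2.5981i, 1.5000+2.5981i, 6, 1.5000-2.5981i, 1.5000+2.5981i]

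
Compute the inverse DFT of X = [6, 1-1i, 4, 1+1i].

x[n] = (1/4) Σ(k=0 to 3) X[k] · e^(2πikn/4)

Computing each x[n]:
x[0] = 3
x[1] = 1
x[2] = 2
x[3] = 0

x = [3, 1, 2, 0]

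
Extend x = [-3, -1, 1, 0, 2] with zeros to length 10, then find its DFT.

Original 5-point DFT: [-1, -3.5000+2.2654i, -3.5000+2.7144i, -3.5000-2.7144i, -3.5000-2.2654i]
Zero-padded 10-point DFT provides frequency interpolation.

DFT_10([x, 0, ...]) = [-1, -5.1180-1.5388i, -3.5000+2.2654i, -2.8820-0.3633i, -3.5000+2.7144i, 1, -3.5000-2.7144i, -2.8820+0.3633i, -3.5000-2.2654i, -5.1180+1.5388i]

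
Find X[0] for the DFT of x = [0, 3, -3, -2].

X[0] = Σ(n=0 to 3) x[n] · ω_4^0 = Σ x[n]
= (0) + (3) + (-3) + (-2)

X[0] = -2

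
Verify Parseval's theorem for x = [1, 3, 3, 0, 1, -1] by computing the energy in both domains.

Time domain:
Σ|x[n]|² = |1|² + |3|² + |3|² + |0|² + |1|² + |-1|² = 21.0000

Frequency domain:
(1/6)Σ|X[k]|² = (1/6)(|7|² + |-5.1962i|² + |-2.0000-1.7321i|² + |3|² + |-2.0000+1.7321i|² + |5.1962i|²) = (1/6)·126.0000 = 21.0000

Both sides agree, confirming Parseval's theorem.

Σ|x[n]|² = (1/N)Σ|X[k]|² = 21.0000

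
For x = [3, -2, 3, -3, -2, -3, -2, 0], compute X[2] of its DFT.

X[2] = Σ(n=0 to 7) x[n] · ω_8^(2n) where ω_8 = e^(-2πi/8)
= (3)·ω_8^0 + (-2)·ω_8^2 + (3)·ω_8^4 + (-3)·ω_8^6 + (-2)·ω_8^8 + (-3)·ω_8^10 + (-2)·ω_8^12 + (0)·ω_8^14

X[2] = 2i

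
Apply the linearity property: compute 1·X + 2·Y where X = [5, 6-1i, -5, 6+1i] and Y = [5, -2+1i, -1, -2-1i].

By linearity: DFT(1x + 2y) = 1·DFT(x) + 2·DFT(y)
= 1·[5, 6-1i, -5, 6+1i] + 2·[5, -2+1i, -1, -2-1i]

Computing element-wise:
Z[0] = 1·(5) + 2·(5) = 15
Z[1] = 1·(6-1i) + 2·(-2+1i) = 2+1i
Z[2] = 1·(-5) + 2·(-1) = -7
Z[3] = 1·(6+1i) + 2·(-2-1i) = 2-1i

DFT(1x + 2y) = 1·X + 2·Y = [15, 2+1i, -7, 2-1i]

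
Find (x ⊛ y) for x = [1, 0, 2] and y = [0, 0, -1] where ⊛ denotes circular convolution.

(x ⊛ y)[n] = Σ(m=0 to 2) x[m] · y[(n-m) mod 3]

Computing each output sample:
(x ⊛ y)[0] = 0
(x ⊛ y)[1] = -2
(x ⊛ y)[2] = -1

x ⊛ y = [0, -2, -1]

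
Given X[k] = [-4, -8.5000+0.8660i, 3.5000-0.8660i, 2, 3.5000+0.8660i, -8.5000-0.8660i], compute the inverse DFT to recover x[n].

x[n] = (1/6) Σ(k=0 to 5) X[k] · e^(2πikn/6)

Computing each x[n]:
x[0] = -2
x[1] = -3
x[2] = 0
x[3] = 3
x[4] = 1
x[5] = -3

x = [-2, -3, 0, 3, 1, -3]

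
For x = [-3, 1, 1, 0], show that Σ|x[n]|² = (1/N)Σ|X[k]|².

Time domain:
Σ|x[n]|² = |-3|² + |1|² + |1|² + |0|² = 11.0000

Frequency domain:
(1/4)Σ|X[k]|² = (1/4)(|-1|² + |-4-1i|² + |-3|² + |-4+1i|²) = (1/4)·44.0000 = 11.0000

Both sides agree, confirming Parseval's theorem.

Σ|x[n]|² = (1/N)Σ|X[k]|² = 11.0000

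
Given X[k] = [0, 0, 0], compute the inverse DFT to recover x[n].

x[n] = (1/3) Σ(k=0 to 2) X[k] · e^(2πikn/3)

Computing each x[n]:
x[0] = 0
x[1] = 0
x[2] = 0

x = [0, 0, 0]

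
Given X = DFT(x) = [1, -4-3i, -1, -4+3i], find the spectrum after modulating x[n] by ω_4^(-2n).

Modulation property: DFT(ω_4^(-2n)·x[n]) = X[(k-2) mod 4], so circularly shift X by 2 positions.

X[k-2] = [-1, -4+3i, 1, -4-3i]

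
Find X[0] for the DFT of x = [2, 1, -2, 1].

X[0] = Σ(n=0 to 3) x[n] · ω_4^0 = Σ x[n]
= (2) + (1) + (-2) + (1)

X[0] = 2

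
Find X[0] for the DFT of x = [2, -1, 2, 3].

X[0] = Σ(n=0 to 3) x[n] · ω_4^0 = Σ x[n]
= (2) + (-1) + (2) + (3)

X[0] = 6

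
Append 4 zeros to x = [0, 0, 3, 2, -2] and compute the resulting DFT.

Original 5-point DFT: [3, -4.6631-2.4899i, 3.1631-0.2245i, 3.1631+0.2245i, -4.6631+2.4899i]
Zero-padded 9-point DFT provides frequency interpolation.

DFT_9([x, 0, ...]) = [3, 1.4003-4.0024i, -5.3512-0.5796i, 1.5000+4.3301i, 0.9508-1.7733i, 0.9508+1.7733i, 1.5000-4.3301i, -5.3512+0.5796i, 1.4003+4.0024i]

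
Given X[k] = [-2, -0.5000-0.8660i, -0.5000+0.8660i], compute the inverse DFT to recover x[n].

x[n] = (1/3) Σ(k=0 to 2) X[k] · e^(2πikn/3)

Computing each x[n]:
x[0] = -1
x[1] = 0
x[2] = -1

x = [-1, 0, -1]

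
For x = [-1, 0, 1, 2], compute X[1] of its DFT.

X[1] = Σ(n=0 to 3) x[n] · ω_4^(1n) where ω_4 = e^(-2πi/4)
= (-1)·ω_4^0 + (0)·ω_4^1 + (1)·ω_4^2 + (2)·ω_4^3

X[1] = -2+2i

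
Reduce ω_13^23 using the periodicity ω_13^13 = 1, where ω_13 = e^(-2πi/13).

Since ω_13^13 = 1, powers reduce modulo 13.
23 mod 13 = 10
So ω_13^23 = ω_13^10 = e^(-2πi·10/13)

ω_13^23 = ω_13^10 = 0.1205+0.9927i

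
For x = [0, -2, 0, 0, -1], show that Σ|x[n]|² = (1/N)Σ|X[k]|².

Time domain:
Σ|x[n]|² = |0|² + |-2|² + |0|² + |0|² + |-1|² = 5.0000

Frequency domain:
(1/5)Σ|X[k]|² = (1/5)(|-3|² + |-0.9271+0.9511i|² + |2.4271+0.5878i|² + |2.4271-0.5878i|² + |-0.9271-0.9511i|²) = (1/5)·25.0000 = 5.0000

Both sides agree, confirming Parseval's theorem.

Σ|x[n]|² = (1/N)Σ|X[k]|² = 5.0000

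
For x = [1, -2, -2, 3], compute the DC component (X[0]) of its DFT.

X[0] = Σ(n=0 to 3) x[n] · ω_4^0 = Σ x[n]
= (1) + (-2) + (-2) + (3)

X[0] = 0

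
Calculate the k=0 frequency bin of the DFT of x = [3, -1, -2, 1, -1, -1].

X[0] = Σ(n=0 to 5) x[n] · ω_6^0 = Σ x[n]
= (3) + (-1) + (-2) + (1) + (-1) + (-1)

X[0] = -1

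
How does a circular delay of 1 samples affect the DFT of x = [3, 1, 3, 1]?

Time shift by 1: X_shifted[k] = ω_4^(1k) · X[k]
Shifted x = [1, 3, 1, 3]

DFT(x[n-1]) = [8, 0, -4, 0]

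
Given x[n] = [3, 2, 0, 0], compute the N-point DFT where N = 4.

X[k] = Σ(n=0 to 3) x[n] · ω_4^(nk)
where ω_4 = e^(-2πi/4)

Computing each X[k]:
X[0] = 5
X[1] = 3-2i
X[2] = 1
X[3] = 3+2i

X = [5, 3-2i, 1, 3+2i]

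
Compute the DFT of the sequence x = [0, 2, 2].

X[k] = Σ(n=0 to 2) x[n] · ω_3^(nk)
where ω_3 = e^(-2πi/3)

Computing each X[k]:
X[0] = 4
X[1] = -2
X[2] = -2

X = [4, -2, -2]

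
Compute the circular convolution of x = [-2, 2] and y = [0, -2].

(x ⊛ y)[n] = Σ(m=0 to 1) x[m] · y[(n-m) mod 2]

Computing each output sample:
(x ⊛ y)[0] = -4
(x ⊛ y)[1] = 4

x ⊛ y = [-4, 4]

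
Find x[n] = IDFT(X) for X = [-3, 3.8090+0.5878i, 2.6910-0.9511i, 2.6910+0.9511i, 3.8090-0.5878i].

x[n] = (1/5) Σ(k=0 to 4) X[k] · e^(2πikn/5)

Computing each x[n]:
x[0] = 2
x[1] = -1
x[2] = -2
x[3] = -1
x[4] = -1

x = [2, -1, -2, -1, -1]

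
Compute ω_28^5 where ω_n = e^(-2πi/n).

ω_28^5 = e^(-2πi·5/28)
= cos(-2π·5/28) + i·sin(-2π·5/28)
= cos(-10π/28) + i·sin(-10π/28)

ω_28^5 = cos(-10π/28) + i·sin(-10π/28) = 0.4339-0.9010i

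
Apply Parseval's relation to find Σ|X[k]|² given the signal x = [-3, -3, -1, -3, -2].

Parseval: Σ|x[n]|² = (1/N)Σ|X[k]|², so Σ|X[k]|² = N·Σ|x[n]|² = 5·32.0000

Σ|X[k]|² = N·Σ|x[n]|² = 5·32.0000 = 160.0000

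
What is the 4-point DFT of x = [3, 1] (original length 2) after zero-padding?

Original 2-point DFT: [4, 2]
Zero-padded 4-point DFT provides frequency interpolation.

DFT_4([x, 0, ...]) = [4, 3-1i, 2, 3+1i]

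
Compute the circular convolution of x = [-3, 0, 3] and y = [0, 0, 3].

(x ⊛ y)[n] = Σ(m=0 to 2) x[m] · y[(n-m) mod 3]

Computing each output sample:
(x ⊛ y)[0] = 0
(x ⊛ y)[1] = 9
(x ⊛ y)[2] = -9

x ⊛ y = [0, 9, -9]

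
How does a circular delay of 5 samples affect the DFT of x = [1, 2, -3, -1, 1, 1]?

Time shift by 5: X_shifted[k] = ω_6^(5k) · X[k]
Shifted x = [2, -3, -1, 1, 1, 1]

DFT(x[n-5]) = [1, 5.1962i, 4.0000+1.7321i, 3, 4.0000-1.7321i, -5.1962i]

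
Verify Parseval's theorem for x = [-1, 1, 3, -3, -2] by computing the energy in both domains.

Time domain:
Σ|x[n]|² = |-1|² + |1|² + |3|² + |-3|² + |-2|² = 24.0000

Frequency domain:
(1/5)Σ|X[k]|² = (1/5)(|-2|² + |-1.3090-6.3799i|² + |-0.1910+3.9430i|² + |-0.1910-3.9430i|² + |-1.3090+6.3799i|²) = (1/5)·120.0000 = 24.0000

Both sides agree, confirming Parseval's theorem.

Σ|x[n]|² = (1/N)Σ|X[k]|² = 24.0000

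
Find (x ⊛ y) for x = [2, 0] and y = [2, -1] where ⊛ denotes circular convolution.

(x ⊛ y)[n] = Σ(m=0 to 1) x[m] · y[(n-m) mod 2]

Computing each output sample:
(x ⊛ y)[0] = 4
(x ⊛ y)[1] = -2

x ⊛ y = [4, -2]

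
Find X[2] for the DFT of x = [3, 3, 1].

X[2] = Σ(n=0 to 2) x[n] · ω_3^(2n) where ω_3 = e^(-2πi/3)
= (3)·ω_3^0 + (3)·ω_3^2 + (1)·ω_3^4

X[2] = 1.0000+1.7321i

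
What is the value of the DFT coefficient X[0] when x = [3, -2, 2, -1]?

X[0] = Σ(n=0 to 3) x[n] · ω_4^0 = Σ x[n]
= (3) + (-2) + (2) + (-1)

X[0] = 2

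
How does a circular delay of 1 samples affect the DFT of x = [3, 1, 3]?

Time shift by 1: X_shifted[k] = ω_3^(1k) · X[k]
Shifted x = [3, 3, 1]

DFT(x[n-1]) = [7, 1.0000-1.7321i, 1.0000+1.7321i]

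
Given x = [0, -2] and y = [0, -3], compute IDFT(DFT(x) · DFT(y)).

(x ⊛ y)[n] = Σ(m=0 to 1) x[m] · y[(n-m) mod 2]

Computing each output sample:
(x ⊛ y)[0] = 6
(x ⊛ y)[1] = 0

x ⊛ y = [6, 0]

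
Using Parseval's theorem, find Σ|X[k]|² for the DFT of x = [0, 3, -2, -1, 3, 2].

Parseval: Σ|x[n]|² = (1/N)Σ|X[k]|², so Σ|X[k]|² = N·Σ|x[n]|² = 6·27.0000

Σ|X[k]|² = N·Σ|x[n]|² = 6·27.0000 = 162.0000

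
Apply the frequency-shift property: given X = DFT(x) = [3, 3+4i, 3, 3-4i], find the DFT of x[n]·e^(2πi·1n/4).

Modulation property: DFT(ω_4^(-1n)·x[n]) = X[(k-1) mod 4], so circularly shift X by 1 positions.

X[k-1] = [3-4i, 3, 3+4i, 3]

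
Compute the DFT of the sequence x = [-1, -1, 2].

X[k] = Σ(n=0 to 2) x[n] · ω_3^(nk)
where ω_3 = e^(-2πi/3)

Computing each X[k]:
X[0] = 0
X[1] = -1.5000+2.5981i
X[2] = -1.5000-2.5981i

X = [0, -1.5000+2.5981i, -1.5000-2.5981i]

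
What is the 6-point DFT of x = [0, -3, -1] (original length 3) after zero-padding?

Original 3-point DFT: [-4, 2.0000+1.7321i, 2.0000-1.7321i]
Zero-padded 6-point DFT provides frequency interpolation.

DFT_6([x, 0, ...]) = [-4, -1.0000+3.4641i, 2.0000+1.7321i, 2, 2.0000-1.7321i, -1.0000-3.4641i]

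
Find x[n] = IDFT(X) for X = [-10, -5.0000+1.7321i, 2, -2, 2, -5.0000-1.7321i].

x[n] = (1/6) Σ(k=0 to 5) X[k] · e^(2πikn/6)

Computing each x[n]:
x[0] = -3
x[1] = -3
x[2] = -2
x[3] = 1
x[4] = -1
x[5] = -2

x = [-3, -3, -2, 1, -1, -2]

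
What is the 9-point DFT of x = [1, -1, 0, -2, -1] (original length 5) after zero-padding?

Original 5-point DFT: [-3, 2.0000-1.1756i, 2.0000+1.9021i, 2.0000-1.9021i, 2.0000+1.1756i]
Zero-padded 9-point DFT provides frequency interpolation.

DFT_9([x, 0, ...]) = [-3, 2.1736+2.7169i, 1.0603-1.3900i, 1.7321i, 2.7660+1.0893i, 2.7660-1.0893i, -1.7321i, 1.0603+1.3900i, 2.1736-2.7169i]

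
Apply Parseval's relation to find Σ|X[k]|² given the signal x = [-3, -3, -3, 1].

Parseval: Σ|x[n]|² = (1/N)Σ|X[k]|², so Σ|X[k]|² = N·Σ|x[n]|² = 4·28.0000

Σ|X[k]|² = N·Σ|x[n]|² = 4·28.0000 = 112.0000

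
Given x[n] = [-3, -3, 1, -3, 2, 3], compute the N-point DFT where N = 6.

X[k] = Σ(n=0 to 5) x[n] · ω_6^(nk)
where ω_6 = e^(-2πi/6)

Computing each X[k]:
X[0] = -3
X[1] = -1.5000+6.0622i
X[2] = -7.5000+4.3301i
X[3] = 3
X[4] = -7.5000-4.3301i
X[5] = -1.5000-6.0622i

X = [-3, -1.5000+6.0622i, -7.5000+4.3301i, 3, -7.5000-4.3301i, -1.5000-6.0622i]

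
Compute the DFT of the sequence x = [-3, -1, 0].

X[k] = Σ(n=0 to 2) x[n] · ω_3^(nk)
where ω_3 = e^(-2πi/3)

Computing each X[k]:
X[0] = -4
X[1] = -2.5000+0.8660i
X[2] = -2.5000-0.8660i

X = [-4, -2.5000+0.8660i, -2.5000-0.8660i]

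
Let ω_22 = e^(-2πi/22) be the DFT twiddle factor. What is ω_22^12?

ω_22^12 = e^(-2πi·12/22)
= cos(-2π·12/22) + i·sin(-2π·12/22)
= cos(-24π/22) + i·sin(-24π/22)

ω_22^12 = cos(-24π/22) + i·sin(-24π/22) = -0.9595+0.2817i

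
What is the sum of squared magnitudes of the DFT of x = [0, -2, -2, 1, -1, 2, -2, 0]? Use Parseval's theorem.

Parseval: Σ|x[n]|² = (1/N)Σ|X[k]|², so Σ|X[k]|² = N·Σ|x[n]|² = 8·18.0000

Σ|X[k]|² = N·Σ|x[n]|² = 8·18.0000 = 144.0000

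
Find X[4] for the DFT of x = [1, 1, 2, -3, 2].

X[4] = Σ(n=0 to 4) x[n] · ω_5^(4n) where ω_5 = e^(-2πi/5)
= (1)·ω_5^0 + (1)·ω_5^4 + (2)·ω_5^8 + (-3)·ω_5^12 + (2)·ω_5^16

X[4] = 2.7361+1.9879i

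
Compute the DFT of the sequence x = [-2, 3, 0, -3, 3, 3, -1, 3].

X[k] = Σ(n=0 to 7) x[n] · ω_8^(nk)
where ω_8 = e^(-2πi/8)

Computing each X[k]:
X[0] = 6
X[1] = -0.7574+3.2426i
X[2] = 2-6i
X[3] = -9.2426+5.2426i
X[4] = -6
X[5] = -9.2426-5.2426i
X[6] = 2+6i
X[7] = -0.7574-3.2426i

X = [6, -0.7574+3.2426i, 2-6i, -9.2426+5.2426i, -6, -9.2426-5.2426i, 2+6i, -0.7574-3.2426i]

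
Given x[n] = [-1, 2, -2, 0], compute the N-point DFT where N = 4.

X[k] = Σ(n=0 to 3) x[n] · ω_4^(nk)
where ω_4 = e^(-2πi/4)

Computing each X[k]:
X[0] = -1
X[1] = 1-2i
X[2] = -5
X[3] = 1+2i

X = [-1, 1-2i, -5, 1+2i]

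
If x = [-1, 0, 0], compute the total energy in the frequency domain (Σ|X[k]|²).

Parseval: Σ|x[n]|² = (1/N)Σ|X[k]|², so Σ|X[k]|² = N·Σ|x[n]|² = 3·1.0000

Σ|X[k]|² = N·Σ|x[n]|² = 3·1.0000 = 3.0000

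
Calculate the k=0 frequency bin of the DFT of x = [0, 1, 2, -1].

X[0] = Σ(n=0 to 3) x[n] · ω_4^0 = Σ x[n]
= (0) + (1) + (2) + (-1)

X[0] = 2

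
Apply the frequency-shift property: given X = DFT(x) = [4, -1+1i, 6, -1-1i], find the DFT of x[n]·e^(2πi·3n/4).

Modulation property: DFT(ω_4^(-3n)·x[n]) = X[(k-3) mod 4], so circularly shift X by 3 positions.

X[k-3] = [-1+1i, 6, -1-1i, 4]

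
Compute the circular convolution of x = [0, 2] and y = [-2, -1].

(x ⊛ y)[n] = Σ(m=0 to 1) x[m] · y[(n-m) mod 2]

Computing each output sample:
(x ⊛ y)[0] = -2
(x ⊛ y)[1] = -4

x ⊛ y = [-2, -4]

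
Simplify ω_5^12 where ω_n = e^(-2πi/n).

Since ω_5^5 = 1, powers reduce modulo 5.
12 mod 5 = 2
So ω_5^12 = ω_5^2 = e^(-2πi·2/5)

ω_5^12 = ω_5^2 = -0.8090-0.5878i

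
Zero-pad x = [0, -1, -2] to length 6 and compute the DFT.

Original 3-point DFT: [-3, 1.5000-0.8660i, 1.5000+0.8660i]
Zero-padded 6-point DFT provides frequency interpolation.

DFT_6([x, 0, ...]) = [-3, 0.5000+2.5981i, 1.5000-0.8660i, -1, 1.5000+0.8660i, 0.5000-2.5981i]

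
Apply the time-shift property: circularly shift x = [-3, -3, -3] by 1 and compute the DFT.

Time shift by 1: X_shifted[k] = ω_3^(1k) · X[k]
Shifted x = [-3, -3, -3]

DFT(x[n-1]) = [-9, 0, 0]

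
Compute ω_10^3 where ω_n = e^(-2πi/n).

ω_10^3 = e^(-2πi·3/10)
= cos(-2π·3/10) + i·sin(-2π·3/10)
= cos(-6π/10) + i·sin(-6π/10)

ω_10^3 = cos(-6π/10) + i·sin(-6π/10) = -0.3090-0.9511i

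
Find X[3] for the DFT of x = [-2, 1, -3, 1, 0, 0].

X[3] = Σ(n=0 to 5) x[n] · ω_6^(3n) where ω_6 = e^(-2πi/6)
= (-2)·ω_6^0 + (1)·ω_6^3 + (-3)·ω_6^6 + (1)·ω_6^9 + (0)·ω_6^12 + (0)·ω_6^15

X[3] = -7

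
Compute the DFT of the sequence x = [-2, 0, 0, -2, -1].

X[k] = Σ(n=0 to 4) x[n] · ω_5^(nk)
where ω_5 = e^(-2πi/5)

Computing each X[k]:
X[0] = -5
X[1] = -0.6910-2.1266i
X[2] = -1.8090+1.3143i
X[3] = -1.8090-1.3143i
X[4] = -0.6910+2.1266i

X = [-5, -0.6910-2.1266i, -1.8090+1.3143i, -1.8090-1.3143i, -0.6910+2.1266i]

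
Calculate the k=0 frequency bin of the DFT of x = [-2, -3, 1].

X[0] = Σ(n=0 to 2) x[n] · ω_3^0 = Σ x[n]
= (-2) + (-3) + (1)

X[0] = -4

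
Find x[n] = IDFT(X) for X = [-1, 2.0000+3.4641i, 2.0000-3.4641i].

x[n] = (1/3) Σ(k=0 to 2) X[k] · e^(2πikn/3)

Computing each x[n]:
x[0] = 1
x[1] = -3
x[2] = 1

x = [1, -3, 1]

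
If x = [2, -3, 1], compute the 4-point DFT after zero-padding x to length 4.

Original 3-point DFT: [0, 3.0000+3.4641i, 3.0000-3.4641i]
Zero-padded 4-point DFT provides frequency interpolation.

DFT_4([x, 0, ...]) = [0, 1+3i, 6, 1-3i]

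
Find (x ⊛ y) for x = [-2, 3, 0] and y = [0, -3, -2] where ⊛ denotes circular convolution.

(x ⊛ y)[n] = Σ(m=0 to 2) x[m] · y[(n-m) mod 3]

Computing each output sample:
(x ⊛ y)[0] = -6
(x ⊛ y)[1] = 6
(x ⊛ y)[2] = -5

x ⊛ y = [-6, 6, -5]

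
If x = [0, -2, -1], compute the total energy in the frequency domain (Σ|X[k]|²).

Parseval: Σ|x[n]|² = (1/N)Σ|X[k]|², so Σ|X[k]|² = N·Σ|x[n]|² = 3·5.0000

Σ|X[k]|² = N·Σ|x[n]|² = 3·5.0000 = 15.0000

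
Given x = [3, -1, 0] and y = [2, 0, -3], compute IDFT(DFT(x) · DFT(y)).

(x ⊛ y)[n] = Σ(m=0 to 2) x[m] · y[(n-m) mod 3]

Computing each output sample:
(x ⊛ y)[0] = 9
(x ⊛ y)[1] = -2
(x ⊛ y)[2] = -9

x ⊛ y = [9, -2, -9]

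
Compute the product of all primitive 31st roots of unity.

The primitive 31st roots of unity are ω_31^k for k coprime to 31: k ∈ {1, 2, 3, 4, 5, 6, 7, 8, 9, 10, 11, 12, 13, 14, 15, 16, 17, 18, 19, 20, 21, 22, 23, 24, 25, 26, 27, 28, 29, 30}
Their product equals the constant term of the cyclotomic polynomial Φ_31(x) up to sign.
For n ≥ 3, the product of all primitive nth roots of unity is 1. (For n=1 it is 1; for n=2 it is -1.)

1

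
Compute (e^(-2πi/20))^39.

Since ω_20^20 = 1, powers reduce modulo 20.
39 mod 20 = 19
So ω_20^39 = ω_20^19 = e^(-2πi·19/20)

ω_20^39 = ω_20^19 = 0.9511+0.3090i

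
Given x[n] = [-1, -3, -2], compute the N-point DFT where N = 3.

X[k] = Σ(n=0 to 2) x[n] · ω_3^(nk)
where ω_3 = e^(-2πi/3)

Computing each X[k]:
X[0] = -6
X[1] = 1.5000+0.8660i
X[2] = 1.5000-0.8660i

X = [-6, 1.5000+0.8660i, 1.5000-0.8660i]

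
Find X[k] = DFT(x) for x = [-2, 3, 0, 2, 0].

X[k] = Σ(n=0 to 4) x[n] · ω_5^(nk)
where ω_5 = e^(-2πi/5)

Computing each X[k]:
X[0] = 3
X[1] = -2.6910-1.6776i
X[2] = -3.8090-3.6655i
X[3] = -3.8090+3.6655i
X[4] = -2.6910+1.6776i

X = [3, -2.6910-1.6776i, -3.8090-3.6655i, -3.8090+3.6655i, -2.6910+1.6776i]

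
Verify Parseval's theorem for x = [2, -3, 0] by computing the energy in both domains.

Time domain:
Σ|x[n]|² = |2|² + |-3|² + |0|² = 13.0000

Frequency domain:
(1/3)Σ|X[k]|² = (1/3)(|-1|² + |3.5000+2.5981i|² + |3.5000-2.5981i|²) = (1/3)·39.0000 = 13.0000

Both sides agree, confirming Parseval's theorem.

Σ|x[n]|² = (1/N)Σ|X[k]|² = 13.0000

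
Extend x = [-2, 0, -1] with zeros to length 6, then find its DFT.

Original 3-point DFT: [-3, -1.5000-0.8660i, -1.5000+0.8660i]
Zero-padded 6-point DFT provides frequency interpolation.

DFT_6([x, 0, ...]) = [-3, -1.5000+0.8660i, -1.5000-0.8660i, -3, -1.5000+0.8660i, -1.5000-0.8660i]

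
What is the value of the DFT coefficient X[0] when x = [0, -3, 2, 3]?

X[0] = Σ(n=0 to 3) x[n] · ω_4^0 = Σ x[n]
= (0) + (-3) + (2) + (3)

X[0] = 2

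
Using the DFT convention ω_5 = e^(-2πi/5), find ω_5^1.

ω_5^1 = e^(-2πi·1/5)
= cos(-2π·1/5) + i·sin(-2π·1/5)
= cos(-2π/5) + i·sin(-2π/5)

ω_5^1 = cos(-2π/5) + i·sin(-2π/5) = 0.3090-0.9511i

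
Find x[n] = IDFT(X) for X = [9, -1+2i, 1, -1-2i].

x[n] = (1/4) Σ(k=0 to 3) X[k] · e^(2πikn/4)

Computing each x[n]:
x[0] = 2
x[1] = 1
x[2] = 3
x[3] = 3

x = [2, 1, 3, 3]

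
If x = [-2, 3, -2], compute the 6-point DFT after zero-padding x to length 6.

Original 3-point DFT: [-1, -2.5000-4.3301i, -2.5000+4.3301i]
Zero-padded 6-point DFT provides frequency interpolation.

DFT_6([x, 0, ...]) = [-1, 0.5000-0.8660i, -2.5000-4.3301i, -7, -2.5000+4.3301i, 0.5000+0.8660i]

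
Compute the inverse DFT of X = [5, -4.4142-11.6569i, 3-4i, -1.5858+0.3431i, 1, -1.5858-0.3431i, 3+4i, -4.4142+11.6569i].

x[n] = (1/8) Σ(k=0 to 7) X[k] · e^(2πikn/8)

Computing each x[n]:
x[0] = 0
x[1] = 3
x[2] = 3
x[3] = 2
x[4] = 3
x[5] = 0
x[6] = -3
x[7] = -3

x = [0, 3, 3, 2, 3, 0, -3, -3]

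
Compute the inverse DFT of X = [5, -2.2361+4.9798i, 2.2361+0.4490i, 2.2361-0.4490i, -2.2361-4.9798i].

x[n] = (1/5) Σ(k=0 to 4) X[k] · e^(2πikn/5)

Computing each x[n]:
x[0] = 1
x[1] = -2
x[2] = 1
x[3] = 3
x[4] = 2

x = [1, -2, 1, 3, 2]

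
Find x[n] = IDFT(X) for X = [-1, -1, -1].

x[n] = (1/3) Σ(k=0 to 2) X[k] · e^(2πikn/3)

Computing each x[n]:
x[0] = -1
x[1] = 0
x[2] = 0

x = [-1, 0, 0]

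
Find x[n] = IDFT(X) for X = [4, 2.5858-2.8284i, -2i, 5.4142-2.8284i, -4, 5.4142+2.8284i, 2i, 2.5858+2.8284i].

x[n] = (1/8) Σ(k=0 to 7) X[k] · e^(2πikn/8)

Computing each x[n]:
x[0] = 2
x[1] = 2
x[2] = 0
x[3] = 2
x[4] = -2
x[5] = 1
x[6] = 0
x[7] = -1

x = [2, 2, 0, 2, -2, 1, 0, -1]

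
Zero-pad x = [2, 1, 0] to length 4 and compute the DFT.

Original 3-point DFT: [3, 1.5000-0.8660i, 1.5000+0.8660i]
Zero-padded 4-point DFT provides frequency interpolation.

DFT_4([x, 0, ...]) = [3, 2-1i, 1, 2+1i]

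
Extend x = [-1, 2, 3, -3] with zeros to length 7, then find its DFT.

Original 4-point DFT: [1, -4-5i, 3, -4+5i]
Zero-padded 7-point DFT provides frequency interpolation.

DFT_7([x, 0, ...]) = [1, 2.2823-3.1868i, -6.0184-2.9937i, -0.2639+4.4025i, -0.2639-4.4025i, -6.0184+2.9937i, 2.2823+3.1868i]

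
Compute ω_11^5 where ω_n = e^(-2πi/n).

ω_11^5 = e^(-2πi·5/11)
= cos(-2π·5/11) + i·sin(-2π·5/11)
= cos(-10π/11) + i·sin(-10π/11)

ω_11^5 = cos(-10π/11) + i·sin(-10π/11) = -0.9595-0.2817i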